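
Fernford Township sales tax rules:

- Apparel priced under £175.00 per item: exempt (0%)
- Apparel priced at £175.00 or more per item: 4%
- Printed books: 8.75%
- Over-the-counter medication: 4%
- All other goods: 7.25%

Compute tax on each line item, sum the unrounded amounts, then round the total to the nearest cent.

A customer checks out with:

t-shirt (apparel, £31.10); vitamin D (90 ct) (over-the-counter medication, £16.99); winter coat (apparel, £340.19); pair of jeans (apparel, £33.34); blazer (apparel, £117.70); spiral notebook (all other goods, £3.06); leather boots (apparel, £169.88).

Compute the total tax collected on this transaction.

£14.51

T-shirt £31.10: apparel, under £175.00 → 0% → £0.00
Vitamin D (90 ct) £16.99: over-the-counter medication → 4% → £0.6796
Winter coat £340.19: apparel, £175.00 or more → 4% → £13.6076
Pair of jeans £33.34: apparel, under £175.00 → 0% → £0.00
Blazer £117.70: apparel, under £175.00 → 0% → £0.00
Spiral notebook £3.06: all other goods → 7.25% → £0.22185
Leather boots £169.88: apparel, under £175.00 → 0% → £0.00
Unrounded tax sum = £14.50905 → £14.51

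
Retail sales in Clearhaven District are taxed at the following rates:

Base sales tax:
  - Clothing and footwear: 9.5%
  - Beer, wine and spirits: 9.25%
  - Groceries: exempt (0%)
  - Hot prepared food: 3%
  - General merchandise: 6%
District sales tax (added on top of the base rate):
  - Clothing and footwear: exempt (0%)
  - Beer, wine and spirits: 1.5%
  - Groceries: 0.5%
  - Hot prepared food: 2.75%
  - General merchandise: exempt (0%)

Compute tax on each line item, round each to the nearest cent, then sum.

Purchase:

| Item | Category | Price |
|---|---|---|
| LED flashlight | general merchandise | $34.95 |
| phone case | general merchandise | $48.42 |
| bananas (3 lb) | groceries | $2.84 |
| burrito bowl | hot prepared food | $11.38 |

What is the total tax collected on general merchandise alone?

$5.01

LED flashlight $34.95: general merchandise → 6% + 0% district = 6% → $2.10
Phone case $48.42: general merchandise → 6% + 0% district = 6% → $2.91
Tax on general merchandise = $2.10 + $2.91 = $5.01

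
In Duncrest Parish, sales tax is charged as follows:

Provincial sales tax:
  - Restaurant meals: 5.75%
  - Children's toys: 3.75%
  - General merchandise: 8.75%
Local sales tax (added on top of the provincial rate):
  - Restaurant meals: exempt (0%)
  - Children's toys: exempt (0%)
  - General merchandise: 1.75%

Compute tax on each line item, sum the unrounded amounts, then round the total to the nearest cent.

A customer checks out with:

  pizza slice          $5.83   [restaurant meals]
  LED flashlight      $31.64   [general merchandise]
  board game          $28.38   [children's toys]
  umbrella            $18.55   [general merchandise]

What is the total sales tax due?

Pizza slice $5.83: restaurant meals → 5.75% + 0% local = 5.75% → $0.335225
LED flashlight $31.64: general merchandise → 8.75% + 1.75% local = 10.5% → $3.3222
Board game $28.38: children's toys → 3.75% + 0% local = 3.75% → $1.06425
Umbrella $18.55: general merchandise → 8.75% + 1.75% local = 10.5% → $1.94775
Unrounded tax sum = $6.669425 → $6.67

$6.67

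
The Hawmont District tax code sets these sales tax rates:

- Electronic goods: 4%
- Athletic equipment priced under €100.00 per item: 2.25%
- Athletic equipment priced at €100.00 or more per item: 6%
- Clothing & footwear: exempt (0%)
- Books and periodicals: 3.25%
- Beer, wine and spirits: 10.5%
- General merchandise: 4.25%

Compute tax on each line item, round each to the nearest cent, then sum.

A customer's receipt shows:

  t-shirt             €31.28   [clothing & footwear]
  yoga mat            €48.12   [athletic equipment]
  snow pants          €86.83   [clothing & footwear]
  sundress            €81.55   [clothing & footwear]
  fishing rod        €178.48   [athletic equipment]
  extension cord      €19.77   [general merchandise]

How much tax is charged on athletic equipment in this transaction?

Yoga mat €48.12: athletic equipment, under €100.00 → 2.25% → €1.08
Fishing rod €178.48: athletic equipment, €100.00 or more → 6% → €10.71
Tax on athletic equipment = €1.08 + €10.71 = €11.79

€11.79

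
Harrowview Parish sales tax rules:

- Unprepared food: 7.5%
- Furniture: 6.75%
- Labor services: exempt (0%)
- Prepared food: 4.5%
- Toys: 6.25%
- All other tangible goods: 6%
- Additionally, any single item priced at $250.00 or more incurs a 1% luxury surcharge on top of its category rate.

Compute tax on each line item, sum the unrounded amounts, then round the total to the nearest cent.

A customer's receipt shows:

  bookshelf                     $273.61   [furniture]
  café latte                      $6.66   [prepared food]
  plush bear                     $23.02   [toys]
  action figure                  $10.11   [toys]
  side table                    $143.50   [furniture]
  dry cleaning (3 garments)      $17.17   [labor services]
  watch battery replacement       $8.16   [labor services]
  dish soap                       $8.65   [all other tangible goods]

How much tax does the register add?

$33.78

Bookshelf $273.61: furniture → 6.75% + 1% surcharge = 7.75% → $21.204775
Café latte $6.66: prepared food → 4.5% → $0.2997
Plush bear $23.02: toys → 6.25% → $1.43875
Action figure $10.11: toys → 6.25% → $0.631875
Side table $143.50: furniture → 6.75% → $9.68625
Dry cleaning (3 garments) $17.17: labor services → 0% → $0.00
Watch battery replacement $8.16: labor services → 0% → $0.00
Dish soap $8.65: all other tangible goods → 6% → $0.519
Unrounded tax sum = $33.78035 → $33.78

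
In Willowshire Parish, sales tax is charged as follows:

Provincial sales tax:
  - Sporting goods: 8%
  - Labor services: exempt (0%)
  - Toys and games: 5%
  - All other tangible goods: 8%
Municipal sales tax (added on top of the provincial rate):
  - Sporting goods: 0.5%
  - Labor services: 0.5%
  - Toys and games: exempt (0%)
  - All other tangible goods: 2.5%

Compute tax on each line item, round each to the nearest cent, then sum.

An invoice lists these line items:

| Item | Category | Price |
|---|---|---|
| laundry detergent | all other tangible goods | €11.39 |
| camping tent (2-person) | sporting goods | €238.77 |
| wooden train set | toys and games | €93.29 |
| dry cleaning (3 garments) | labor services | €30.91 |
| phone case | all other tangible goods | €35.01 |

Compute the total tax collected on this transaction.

€29.99

Laundry detergent €11.39: all other tangible goods → 8% + 2.5% municipal = 10.5% → €1.20
Camping tent (2-person) €238.77: sporting goods → 8% + 0.5% municipal = 8.5% → €20.30
Wooden train set €93.29: toys and games → 5% + 0% municipal = 5% → €4.66
Dry cleaning (3 garments) €30.91: labor services → 0% + 0.5% municipal = 0.5% → €0.15
Phone case €35.01: all other tangible goods → 8% + 2.5% municipal = 10.5% → €3.68
Total tax = €1.20 + €20.30 + €4.66 + €0.15 + €3.68 = €29.99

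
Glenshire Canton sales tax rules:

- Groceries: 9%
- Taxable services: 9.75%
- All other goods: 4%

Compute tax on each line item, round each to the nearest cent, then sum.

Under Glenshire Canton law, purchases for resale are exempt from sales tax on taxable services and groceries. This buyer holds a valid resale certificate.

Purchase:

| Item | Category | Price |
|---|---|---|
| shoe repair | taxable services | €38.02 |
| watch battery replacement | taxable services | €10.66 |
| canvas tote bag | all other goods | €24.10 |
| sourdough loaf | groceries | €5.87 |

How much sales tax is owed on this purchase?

Shoe repair €38.02: taxable services, buyer-exempt → 0% → €0.00
Watch battery replacement €10.66: taxable services, buyer-exempt → 0% → €0.00
Canvas tote bag €24.10: all other goods → 4% → €0.96
Sourdough loaf €5.87: groceries, buyer-exempt → 0% → €0.00
Total tax = €0.96

€0.96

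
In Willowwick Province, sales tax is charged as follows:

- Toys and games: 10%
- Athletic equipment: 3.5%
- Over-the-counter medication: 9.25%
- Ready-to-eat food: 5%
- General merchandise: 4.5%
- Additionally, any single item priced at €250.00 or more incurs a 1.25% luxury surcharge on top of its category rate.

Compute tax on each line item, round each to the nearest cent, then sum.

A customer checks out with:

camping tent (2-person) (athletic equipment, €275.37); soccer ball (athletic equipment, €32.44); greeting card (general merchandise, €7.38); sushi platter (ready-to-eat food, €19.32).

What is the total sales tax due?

Camping tent (2-person) €275.37: athletic equipment → 3.5% + 1.25% surcharge = 4.75% → €13.08
Soccer ball €32.44: athletic equipment → 3.5% → €1.14
Greeting card €7.38: general merchandise → 4.5% → €0.33
Sushi platter €19.32: ready-to-eat food → 5% → €0.97
Total tax = €13.08 + €1.14 + €0.33 + €0.97 = €15.52

€15.52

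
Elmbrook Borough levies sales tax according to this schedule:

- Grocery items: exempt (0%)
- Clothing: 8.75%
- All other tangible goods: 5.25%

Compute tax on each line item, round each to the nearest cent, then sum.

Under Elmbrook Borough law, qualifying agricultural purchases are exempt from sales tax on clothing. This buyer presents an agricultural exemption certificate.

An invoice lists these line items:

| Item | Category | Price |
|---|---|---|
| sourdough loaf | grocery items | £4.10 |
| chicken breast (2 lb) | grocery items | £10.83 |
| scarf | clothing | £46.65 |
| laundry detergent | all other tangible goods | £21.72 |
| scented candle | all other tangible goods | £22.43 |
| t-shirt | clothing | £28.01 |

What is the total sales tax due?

£2.32

Sourdough loaf £4.10: grocery items → 0% → £0.00
Chicken breast (2 lb) £10.83: grocery items → 0% → £0.00
Scarf £46.65: clothing, buyer-exempt → 0% → £0.00
Laundry detergent £21.72: all other tangible goods → 5.25% → £1.14
Scented candle £22.43: all other tangible goods → 5.25% → £1.18
T-shirt £28.01: clothing, buyer-exempt → 0% → £0.00
Total tax = £1.14 + £1.18 = £2.32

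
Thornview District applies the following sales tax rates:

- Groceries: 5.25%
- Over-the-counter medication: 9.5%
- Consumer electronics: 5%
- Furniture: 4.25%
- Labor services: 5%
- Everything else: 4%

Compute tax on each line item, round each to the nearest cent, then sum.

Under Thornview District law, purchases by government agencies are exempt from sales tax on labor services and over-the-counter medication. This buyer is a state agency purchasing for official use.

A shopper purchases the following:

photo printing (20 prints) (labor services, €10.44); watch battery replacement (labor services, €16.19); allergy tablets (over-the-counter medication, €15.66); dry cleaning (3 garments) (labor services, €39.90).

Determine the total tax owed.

€0.00

Photo printing (20 prints) €10.44: labor services, buyer-exempt → 0% → €0.00
Watch battery replacement €16.19: labor services, buyer-exempt → 0% → €0.00
Allergy tablets €15.66: over-the-counter medication, buyer-exempt → 0% → €0.00
Dry cleaning (3 garments) €39.90: labor services, buyer-exempt → 0% → €0.00
Total tax = €0.00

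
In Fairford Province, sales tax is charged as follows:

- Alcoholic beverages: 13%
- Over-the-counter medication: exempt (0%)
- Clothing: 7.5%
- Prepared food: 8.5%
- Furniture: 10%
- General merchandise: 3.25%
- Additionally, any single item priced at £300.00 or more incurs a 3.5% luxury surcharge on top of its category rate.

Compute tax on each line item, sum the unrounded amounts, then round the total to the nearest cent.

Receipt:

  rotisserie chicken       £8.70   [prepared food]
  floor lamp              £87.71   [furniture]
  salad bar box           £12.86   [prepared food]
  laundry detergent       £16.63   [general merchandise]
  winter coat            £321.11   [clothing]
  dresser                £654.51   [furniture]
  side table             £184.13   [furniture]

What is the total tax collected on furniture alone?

Floor lamp £87.71: furniture → 10% → £8.771
Dresser £654.51: furniture → 10% + 3.5% surcharge = 13.5% → £88.35885
Side table £184.13: furniture → 10% → £18.413
Tax on furniture: unrounded sum = £115.54285 → £115.54

£115.54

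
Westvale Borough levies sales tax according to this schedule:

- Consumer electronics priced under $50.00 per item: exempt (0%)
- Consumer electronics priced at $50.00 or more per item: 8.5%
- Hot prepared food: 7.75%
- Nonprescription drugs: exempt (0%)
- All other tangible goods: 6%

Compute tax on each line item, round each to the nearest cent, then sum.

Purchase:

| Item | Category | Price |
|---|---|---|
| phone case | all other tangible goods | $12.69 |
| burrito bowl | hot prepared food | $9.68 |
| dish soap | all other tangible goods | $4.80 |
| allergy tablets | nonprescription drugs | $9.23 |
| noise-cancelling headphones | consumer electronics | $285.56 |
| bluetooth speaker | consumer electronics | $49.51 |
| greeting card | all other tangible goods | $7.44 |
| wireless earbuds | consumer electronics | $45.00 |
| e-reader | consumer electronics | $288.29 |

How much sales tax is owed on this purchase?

Phone case $12.69: all other tangible goods → 6% → $0.76
Burrito bowl $9.68: hot prepared food → 7.75% → $0.75
Dish soap $4.80: all other tangible goods → 6% → $0.29
Allergy tablets $9.23: nonprescription drugs → 0% → $0.00
Noise-cancelling headphones $285.56: consumer electronics, $50.00 or more → 8.5% → $24.27
Bluetooth speaker $49.51: consumer electronics, under $50.00 → 0% → $0.00
Greeting card $7.44: all other tangible goods → 6% → $0.45
Wireless earbuds $45.00: consumer electronics, under $50.00 → 0% → $0.00
E-reader $288.29: consumer electronics, $50.00 or more → 8.5% → $24.50
Total tax = $0.76 + $0.75 + $0.29 + $24.27 + $0.45 + $24.50 = $51.02

$51.02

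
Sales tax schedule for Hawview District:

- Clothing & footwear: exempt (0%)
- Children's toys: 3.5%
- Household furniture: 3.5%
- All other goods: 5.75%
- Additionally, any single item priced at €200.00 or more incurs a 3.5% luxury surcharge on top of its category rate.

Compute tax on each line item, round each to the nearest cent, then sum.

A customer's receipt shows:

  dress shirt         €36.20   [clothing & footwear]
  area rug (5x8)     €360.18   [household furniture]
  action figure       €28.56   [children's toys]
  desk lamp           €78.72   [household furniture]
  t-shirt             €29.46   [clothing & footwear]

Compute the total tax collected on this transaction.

€28.97

Dress shirt €36.20: clothing & footwear → 0% → €0.00
Area rug (5x8) €360.18: household furniture → 3.5% + 3.5% surcharge = 7% → €25.21
Action figure €28.56: children's toys → 3.5% → €1.00
Desk lamp €78.72: household furniture → 3.5% → €2.76
T-shirt €29.46: clothing & footwear → 0% → €0.00
Total tax = €25.21 + €1.00 + €2.76 = €28.97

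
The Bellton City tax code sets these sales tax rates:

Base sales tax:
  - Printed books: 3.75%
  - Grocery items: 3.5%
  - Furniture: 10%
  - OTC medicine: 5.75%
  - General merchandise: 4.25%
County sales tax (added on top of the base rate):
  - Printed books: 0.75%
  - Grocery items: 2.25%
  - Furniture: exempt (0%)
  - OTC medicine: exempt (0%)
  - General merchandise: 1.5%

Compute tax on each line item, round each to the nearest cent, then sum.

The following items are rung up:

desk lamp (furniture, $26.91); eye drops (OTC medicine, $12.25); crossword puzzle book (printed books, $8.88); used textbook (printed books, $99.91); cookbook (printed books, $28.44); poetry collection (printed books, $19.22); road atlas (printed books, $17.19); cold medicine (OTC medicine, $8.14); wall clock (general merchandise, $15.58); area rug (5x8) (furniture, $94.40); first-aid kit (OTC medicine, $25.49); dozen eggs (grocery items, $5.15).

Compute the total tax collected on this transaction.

$23.78

Desk lamp $26.91: furniture → 10% + 0% county = 10% → $2.69
Eye drops $12.25: OTC medicine → 5.75% + 0% county = 5.75% → $0.70
Crossword puzzle book $8.88: printed books → 3.75% + 0.75% county = 4.5% → $0.40
Used textbook $99.91: printed books → 3.75% + 0.75% county = 4.5% → $4.50
Cookbook $28.44: printed books → 3.75% + 0.75% county = 4.5% → $1.28
Poetry collection $19.22: printed books → 3.75% + 0.75% county = 4.5% → $0.86
Road atlas $17.19: printed books → 3.75% + 0.75% county = 4.5% → $0.77
Cold medicine $8.14: OTC medicine → 5.75% + 0% county = 5.75% → $0.47
Wall clock $15.58: general merchandise → 4.25% + 1.5% county = 5.75% → $0.90
Area rug (5x8) $94.40: furniture → 10% + 0% county = 10% → $9.44
First-aid kit $25.49: OTC medicine → 5.75% + 0% county = 5.75% → $1.47
Dozen eggs $5.15: grocery items → 3.5% + 2.25% county = 5.75% → $0.30
Total tax = $2.69 + $0.70 + $0.40 + $4.50 + $1.28 + $0.86 + $0.77 + $0.47 + $0.90 + $9.44 + $1.47 + $0.30 = $23.78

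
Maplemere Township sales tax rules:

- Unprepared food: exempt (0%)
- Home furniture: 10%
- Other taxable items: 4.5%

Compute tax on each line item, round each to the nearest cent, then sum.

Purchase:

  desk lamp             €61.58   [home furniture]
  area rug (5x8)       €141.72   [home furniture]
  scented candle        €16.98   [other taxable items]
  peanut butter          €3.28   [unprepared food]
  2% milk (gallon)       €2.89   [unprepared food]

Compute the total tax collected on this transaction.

€21.09

Desk lamp €61.58: home furniture → 10% → €6.16
Area rug (5x8) €141.72: home furniture → 10% → €14.17
Scented candle €16.98: other taxable items → 4.5% → €0.76
Peanut butter €3.28: unprepared food → 0% → €0.00
2% milk (gallon) €2.89: unprepared food → 0% → €0.00
Total tax = €6.16 + €14.17 + €0.76 = €21.09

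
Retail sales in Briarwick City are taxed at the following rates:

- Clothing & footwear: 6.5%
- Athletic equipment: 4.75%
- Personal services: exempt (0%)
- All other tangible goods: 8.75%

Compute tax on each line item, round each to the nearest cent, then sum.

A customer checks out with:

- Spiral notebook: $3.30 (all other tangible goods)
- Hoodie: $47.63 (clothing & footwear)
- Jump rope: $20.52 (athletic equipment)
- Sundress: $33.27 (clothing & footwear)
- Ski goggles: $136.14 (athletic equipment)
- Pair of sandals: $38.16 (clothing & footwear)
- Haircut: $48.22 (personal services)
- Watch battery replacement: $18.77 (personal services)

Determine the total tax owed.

$15.47

Spiral notebook $3.30: all other tangible goods → 8.75% → $0.29
Hoodie $47.63: clothing & footwear → 6.5% → $3.10
Jump rope $20.52: athletic equipment → 4.75% → $0.97
Sundress $33.27: clothing & footwear → 6.5% → $2.16
Ski goggles $136.14: athletic equipment → 4.75% → $6.47
Pair of sandals $38.16: clothing & footwear → 6.5% → $2.48
Haircut $48.22: personal services → 0% → $0.00
Watch battery replacement $18.77: personal services → 0% → $0.00
Total tax = $0.29 + $3.10 + $0.97 + $2.16 + $6.47 + $2.48 = $15.47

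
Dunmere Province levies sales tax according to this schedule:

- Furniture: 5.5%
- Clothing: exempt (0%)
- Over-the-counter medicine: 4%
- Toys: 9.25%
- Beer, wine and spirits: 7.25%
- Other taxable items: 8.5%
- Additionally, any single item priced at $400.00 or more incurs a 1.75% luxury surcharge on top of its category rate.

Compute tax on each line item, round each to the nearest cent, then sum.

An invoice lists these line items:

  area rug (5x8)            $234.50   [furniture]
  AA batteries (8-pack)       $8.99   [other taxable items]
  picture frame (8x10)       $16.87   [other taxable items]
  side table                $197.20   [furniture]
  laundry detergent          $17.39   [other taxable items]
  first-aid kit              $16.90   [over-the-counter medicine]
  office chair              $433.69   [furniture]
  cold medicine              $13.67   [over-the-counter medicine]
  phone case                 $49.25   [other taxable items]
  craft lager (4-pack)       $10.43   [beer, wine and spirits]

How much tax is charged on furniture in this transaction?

$55.19

Area rug (5x8) $234.50: furniture → 5.5% → $12.90
Side table $197.20: furniture → 5.5% → $10.85
Office chair $433.69: furniture → 5.5% + 1.75% surcharge = 7.25% → $31.44
Tax on furniture = $12.90 + $10.85 + $31.44 = $55.19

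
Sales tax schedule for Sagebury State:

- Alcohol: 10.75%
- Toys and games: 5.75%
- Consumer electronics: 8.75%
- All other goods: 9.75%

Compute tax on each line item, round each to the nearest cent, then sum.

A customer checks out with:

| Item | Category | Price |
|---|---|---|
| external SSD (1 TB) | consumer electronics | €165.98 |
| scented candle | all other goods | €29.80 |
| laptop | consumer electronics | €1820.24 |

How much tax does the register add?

€176.70

External SSD (1 TB) €165.98: consumer electronics → 8.75% → €14.52
Scented candle €29.80: all other goods → 9.75% → €2.91
Laptop €1820.24: consumer electronics → 8.75% → €159.27
Total tax = €14.52 + €2.91 + €159.27 = €176.70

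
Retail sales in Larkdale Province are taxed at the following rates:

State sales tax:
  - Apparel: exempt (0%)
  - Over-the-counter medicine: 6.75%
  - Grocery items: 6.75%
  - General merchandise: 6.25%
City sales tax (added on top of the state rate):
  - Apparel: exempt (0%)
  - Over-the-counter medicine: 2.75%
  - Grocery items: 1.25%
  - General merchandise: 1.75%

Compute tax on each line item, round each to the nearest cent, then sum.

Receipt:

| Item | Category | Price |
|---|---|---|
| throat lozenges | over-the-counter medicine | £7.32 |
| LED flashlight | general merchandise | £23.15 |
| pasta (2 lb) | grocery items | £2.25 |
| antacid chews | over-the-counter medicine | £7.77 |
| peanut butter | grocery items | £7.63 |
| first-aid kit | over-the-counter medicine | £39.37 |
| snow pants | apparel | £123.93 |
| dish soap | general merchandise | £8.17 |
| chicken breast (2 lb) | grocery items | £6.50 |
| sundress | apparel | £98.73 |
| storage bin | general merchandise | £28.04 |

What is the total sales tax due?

£11.23

Throat lozenges £7.32: over-the-counter medicine → 6.75% + 2.75% city = 9.5% → £0.70
LED flashlight £23.15: general merchandise → 6.25% + 1.75% city = 8% → £1.85
Pasta (2 lb) £2.25: grocery items → 6.75% + 1.25% city = 8% → £0.18
Antacid chews £7.77: over-the-counter medicine → 6.75% + 2.75% city = 9.5% → £0.74
Peanut butter £7.63: grocery items → 6.75% + 1.25% city = 8% → £0.61
First-aid kit £39.37: over-the-counter medicine → 6.75% + 2.75% city = 9.5% → £3.74
Snow pants £123.93: apparel → 0% + 0% city = 0% → £0.00
Dish soap £8.17: general merchandise → 6.25% + 1.75% city = 8% → £0.65
Chicken breast (2 lb) £6.50: grocery items → 6.75% + 1.25% city = 8% → £0.52
Sundress £98.73: apparel → 0% + 0% city = 0% → £0.00
Storage bin £28.04: general merchandise → 6.25% + 1.75% city = 8% → £2.24
Total tax = £0.70 + £1.85 + £0.18 + £0.74 + £0.61 + £3.74 + £0.65 + £0.52 + £2.24 = £11.23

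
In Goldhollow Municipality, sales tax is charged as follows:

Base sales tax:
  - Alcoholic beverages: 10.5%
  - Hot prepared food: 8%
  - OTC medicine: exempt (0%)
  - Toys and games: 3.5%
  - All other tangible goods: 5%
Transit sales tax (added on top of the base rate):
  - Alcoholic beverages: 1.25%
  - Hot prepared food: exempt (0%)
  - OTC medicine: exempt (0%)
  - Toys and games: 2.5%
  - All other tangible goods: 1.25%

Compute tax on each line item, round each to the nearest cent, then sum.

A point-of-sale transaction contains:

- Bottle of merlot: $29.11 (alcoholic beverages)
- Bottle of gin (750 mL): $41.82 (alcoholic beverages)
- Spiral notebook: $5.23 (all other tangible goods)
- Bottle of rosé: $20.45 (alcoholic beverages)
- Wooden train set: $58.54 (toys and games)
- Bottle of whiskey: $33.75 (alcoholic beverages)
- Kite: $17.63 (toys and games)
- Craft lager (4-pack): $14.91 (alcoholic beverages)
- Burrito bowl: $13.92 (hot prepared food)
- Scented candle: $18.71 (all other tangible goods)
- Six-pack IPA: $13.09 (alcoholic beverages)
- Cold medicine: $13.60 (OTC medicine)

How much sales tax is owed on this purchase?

Bottle of merlot $29.11: alcoholic beverages → 10.5% + 1.25% transit = 11.75% → $3.42
Bottle of gin (750 mL) $41.82: alcoholic beverages → 10.5% + 1.25% transit = 11.75% → $4.91
Spiral notebook $5.23: all other tangible goods → 5% + 1.25% transit = 6.25% → $0.33
Bottle of rosé $20.45: alcoholic beverages → 10.5% + 1.25% transit = 11.75% → $2.40
Wooden train set $58.54: toys and games → 3.5% + 2.5% transit = 6% → $3.51
Bottle of whiskey $33.75: alcoholic beverages → 10.5% + 1.25% transit = 11.75% → $3.97
Kite $17.63: toys and games → 3.5% + 2.5% transit = 6% → $1.06
Craft lager (4-pack) $14.91: alcoholic beverages → 10.5% + 1.25% transit = 11.75% → $1.75
Burrito bowl $13.92: hot prepared food → 8% + 0% transit = 8% → $1.11
Scented candle $18.71: all other tangible goods → 5% + 1.25% transit = 6.25% → $1.17
Six-pack IPA $13.09: alcoholic beverages → 10.5% + 1.25% transit = 11.75% → $1.54
Cold medicine $13.60: OTC medicine → 0% + 0% transit = 0% → $0.00
Total tax = $3.42 + $4.91 + $0.33 + $2.40 + $3.51 + $3.97 + $1.06 + $1.75 + $1.11 + $1.17 + $1.54 = $25.17

$25.17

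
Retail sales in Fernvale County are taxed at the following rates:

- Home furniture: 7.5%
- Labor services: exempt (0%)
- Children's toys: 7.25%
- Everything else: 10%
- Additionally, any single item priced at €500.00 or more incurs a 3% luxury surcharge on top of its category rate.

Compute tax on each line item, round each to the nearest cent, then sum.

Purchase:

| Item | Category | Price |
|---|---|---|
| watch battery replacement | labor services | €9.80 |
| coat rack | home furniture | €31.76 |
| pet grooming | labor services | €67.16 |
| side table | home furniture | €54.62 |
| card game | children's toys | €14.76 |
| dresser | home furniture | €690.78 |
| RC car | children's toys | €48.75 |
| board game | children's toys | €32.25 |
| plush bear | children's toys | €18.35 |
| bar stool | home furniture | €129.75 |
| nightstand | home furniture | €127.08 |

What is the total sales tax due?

€106.54

Watch battery replacement €9.80: labor services → 0% → €0.00
Coat rack €31.76: home furniture → 7.5% → €2.38
Pet grooming €67.16: labor services → 0% → €0.00
Side table €54.62: home furniture → 7.5% → €4.10
Card game €14.76: children's toys → 7.25% → €1.07
Dresser €690.78: home furniture → 7.5% + 3% surcharge = 10.5% → €72.53
RC car €48.75: children's toys → 7.25% → €3.53
Board game €32.25: children's toys → 7.25% → €2.34
Plush bear €18.35: children's toys → 7.25% → €1.33
Bar stool €129.75: home furniture → 7.5% → €9.73
Nightstand €127.08: home furniture → 7.5% → €9.53
Total tax = €2.38 + €4.10 + €1.07 + €72.53 + €3.53 + €2.34 + €1.33 + €9.73 + €9.53 = €106.54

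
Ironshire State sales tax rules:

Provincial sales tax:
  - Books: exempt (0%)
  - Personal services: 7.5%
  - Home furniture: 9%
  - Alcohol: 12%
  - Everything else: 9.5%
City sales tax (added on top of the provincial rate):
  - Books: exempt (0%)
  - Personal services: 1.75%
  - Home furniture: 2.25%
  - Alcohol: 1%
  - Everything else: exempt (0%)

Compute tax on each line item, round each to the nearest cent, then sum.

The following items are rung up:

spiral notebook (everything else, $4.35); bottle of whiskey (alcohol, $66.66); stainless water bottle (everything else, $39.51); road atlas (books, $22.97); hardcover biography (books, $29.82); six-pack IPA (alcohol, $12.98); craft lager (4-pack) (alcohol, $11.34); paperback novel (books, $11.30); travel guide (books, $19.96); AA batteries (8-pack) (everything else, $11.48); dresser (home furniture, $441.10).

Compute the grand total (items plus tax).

$738.17

Spiral notebook $4.35: everything else → 9.5% + 0% city = 9.5% → $0.41
Bottle of whiskey $66.66: alcohol → 12% + 1% city = 13% → $8.67
Stainless water bottle $39.51: everything else → 9.5% + 0% city = 9.5% → $3.75
Road atlas $22.97: books → 0% + 0% city = 0% → $0.00
Hardcover biography $29.82: books → 0% + 0% city = 0% → $0.00
Six-pack IPA $12.98: alcohol → 12% + 1% city = 13% → $1.69
Craft lager (4-pack) $11.34: alcohol → 12% + 1% city = 13% → $1.47
Paperback novel $11.30: books → 0% + 0% city = 0% → $0.00
Travel guide $19.96: books → 0% + 0% city = 0% → $0.00
AA batteries (8-pack) $11.48: everything else → 9.5% + 0% city = 9.5% → $1.09
Dresser $441.10: home furniture → 9% + 2.25% city = 11.25% → $49.62
Subtotal = $671.47; tax = $66.70; total due = $738.17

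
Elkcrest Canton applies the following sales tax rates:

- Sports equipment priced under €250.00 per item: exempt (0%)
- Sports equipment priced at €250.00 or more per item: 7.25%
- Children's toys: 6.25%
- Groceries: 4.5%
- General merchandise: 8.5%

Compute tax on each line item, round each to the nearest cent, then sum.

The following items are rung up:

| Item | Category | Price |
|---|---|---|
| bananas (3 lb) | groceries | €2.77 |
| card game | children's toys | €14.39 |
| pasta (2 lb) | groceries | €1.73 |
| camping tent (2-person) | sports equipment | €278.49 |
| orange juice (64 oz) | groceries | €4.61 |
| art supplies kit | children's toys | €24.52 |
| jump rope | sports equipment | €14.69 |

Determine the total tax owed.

€23.03

Bananas (3 lb) €2.77: groceries → 4.5% → €0.12
Card game €14.39: children's toys → 6.25% → €0.90
Pasta (2 lb) €1.73: groceries → 4.5% → €0.08
Camping tent (2-person) €278.49: sports equipment, €250.00 or more → 7.25% → €20.19
Orange juice (64 oz) €4.61: groceries → 4.5% → €0.21
Art supplies kit €24.52: children's toys → 6.25% → €1.53
Jump rope €14.69: sports equipment, under €250.00 → 0% → €0.00
Total tax = €0.12 + €0.90 + €0.08 + €20.19 + €0.21 + €1.53 = €23.03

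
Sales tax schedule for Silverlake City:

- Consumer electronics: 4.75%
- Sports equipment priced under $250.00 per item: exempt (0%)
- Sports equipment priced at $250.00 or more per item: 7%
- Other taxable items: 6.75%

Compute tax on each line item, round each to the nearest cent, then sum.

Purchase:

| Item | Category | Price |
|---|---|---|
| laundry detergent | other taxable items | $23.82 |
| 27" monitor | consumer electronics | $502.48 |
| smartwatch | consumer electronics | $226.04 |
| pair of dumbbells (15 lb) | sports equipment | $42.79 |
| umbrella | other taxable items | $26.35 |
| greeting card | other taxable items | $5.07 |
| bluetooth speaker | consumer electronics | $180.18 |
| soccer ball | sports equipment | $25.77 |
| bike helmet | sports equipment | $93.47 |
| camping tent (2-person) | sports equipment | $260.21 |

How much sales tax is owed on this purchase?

Laundry detergent $23.82: other taxable items → 6.75% → $1.61
27" monitor $502.48: consumer electronics → 4.75% → $23.87
Smartwatch $226.04: consumer electronics → 4.75% → $10.74
Pair of dumbbells (15 lb) $42.79: sports equipment, under $250.00 → 0% → $0.00
Umbrella $26.35: other taxable items → 6.75% → $1.78
Greeting card $5.07: other taxable items → 6.75% → $0.34
Bluetooth speaker $180.18: consumer electronics → 4.75% → $8.56
Soccer ball $25.77: sports equipment, under $250.00 → 0% → $0.00
Bike helmet $93.47: sports equipment, under $250.00 → 0% → $0.00
Camping tent (2-person) $260.21: sports equipment, $250.00 or more → 7% → $18.21
Total tax = $1.61 + $23.87 + $10.74 + $1.78 + $0.34 + $8.56 + $18.21 = $65.11

$65.11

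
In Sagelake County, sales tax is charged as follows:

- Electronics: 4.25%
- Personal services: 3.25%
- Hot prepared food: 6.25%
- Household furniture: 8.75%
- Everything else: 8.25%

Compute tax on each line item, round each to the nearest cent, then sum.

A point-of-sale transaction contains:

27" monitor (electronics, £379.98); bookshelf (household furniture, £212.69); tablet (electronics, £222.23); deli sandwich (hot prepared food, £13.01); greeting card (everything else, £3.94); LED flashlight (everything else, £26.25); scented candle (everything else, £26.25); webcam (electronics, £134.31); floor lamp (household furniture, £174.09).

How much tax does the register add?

27" monitor £379.98: electronics → 4.25% → £16.15
Bookshelf £212.69: household furniture → 8.75% → £18.61
Tablet £222.23: electronics → 4.25% → £9.44
Deli sandwich £13.01: hot prepared food → 6.25% → £0.81
Greeting card £3.94: everything else → 8.25% → £0.33
LED flashlight £26.25: everything else → 8.25% → £2.17
Scented candle £26.25: everything else → 8.25% → £2.17
Webcam £134.31: electronics → 4.25% → £5.71
Floor lamp £174.09: household furniture → 8.75% → £15.23
Total tax = £16.15 + £18.61 + £9.44 + £0.81 + £0.33 + £2.17 + £2.17 + £5.71 + £15.23 = £70.62

£70.62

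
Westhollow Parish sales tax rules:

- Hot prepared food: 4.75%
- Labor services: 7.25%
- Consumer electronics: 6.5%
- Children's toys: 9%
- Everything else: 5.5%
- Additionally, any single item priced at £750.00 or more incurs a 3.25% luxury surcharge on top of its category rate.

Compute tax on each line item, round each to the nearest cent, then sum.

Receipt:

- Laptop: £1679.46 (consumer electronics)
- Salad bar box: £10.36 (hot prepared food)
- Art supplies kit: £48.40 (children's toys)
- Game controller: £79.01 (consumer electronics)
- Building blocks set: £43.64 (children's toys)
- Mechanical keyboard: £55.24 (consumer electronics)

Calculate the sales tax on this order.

Laptop £1679.46: consumer electronics → 6.5% + 3.25% surcharge = 9.75% → £163.75
Salad bar box £10.36: hot prepared food → 4.75% → £0.49
Art supplies kit £48.40: children's toys → 9% → £4.36
Game controller £79.01: consumer electronics → 6.5% → £5.14
Building blocks set £43.64: children's toys → 9% → £3.93
Mechanical keyboard £55.24: consumer electronics → 6.5% → £3.59
Total tax = £163.75 + £0.49 + £4.36 + £5.14 + £3.93 + £3.59 = £181.26

£181.26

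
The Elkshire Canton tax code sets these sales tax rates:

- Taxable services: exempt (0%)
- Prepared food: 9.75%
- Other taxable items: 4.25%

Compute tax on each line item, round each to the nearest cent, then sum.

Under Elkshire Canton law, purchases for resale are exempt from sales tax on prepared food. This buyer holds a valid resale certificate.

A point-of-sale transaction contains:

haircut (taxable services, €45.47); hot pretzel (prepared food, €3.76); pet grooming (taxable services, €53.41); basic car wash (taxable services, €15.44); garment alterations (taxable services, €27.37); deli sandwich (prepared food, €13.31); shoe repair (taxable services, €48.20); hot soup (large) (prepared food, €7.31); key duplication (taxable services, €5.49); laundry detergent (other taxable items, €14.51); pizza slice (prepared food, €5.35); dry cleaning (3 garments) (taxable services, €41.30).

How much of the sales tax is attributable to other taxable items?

€0.62

Laundry detergent €14.51: other taxable items → 4.25% → €0.62
Tax on other taxable items = €0.62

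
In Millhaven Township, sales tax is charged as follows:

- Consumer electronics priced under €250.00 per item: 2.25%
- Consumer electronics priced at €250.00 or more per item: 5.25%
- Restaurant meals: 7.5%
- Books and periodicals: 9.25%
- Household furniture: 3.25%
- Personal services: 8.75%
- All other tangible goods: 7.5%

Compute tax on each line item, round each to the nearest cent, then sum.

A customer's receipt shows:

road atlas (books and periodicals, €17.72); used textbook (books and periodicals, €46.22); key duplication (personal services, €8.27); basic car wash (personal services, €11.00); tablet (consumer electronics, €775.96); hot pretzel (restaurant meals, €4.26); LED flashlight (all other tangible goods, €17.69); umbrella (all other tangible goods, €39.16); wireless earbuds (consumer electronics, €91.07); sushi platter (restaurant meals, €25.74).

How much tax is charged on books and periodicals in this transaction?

€5.92

Road atlas €17.72: books and periodicals → 9.25% → €1.64
Used textbook €46.22: books and periodicals → 9.25% → €4.28
Tax on books and periodicals = €1.64 + €4.28 = €5.92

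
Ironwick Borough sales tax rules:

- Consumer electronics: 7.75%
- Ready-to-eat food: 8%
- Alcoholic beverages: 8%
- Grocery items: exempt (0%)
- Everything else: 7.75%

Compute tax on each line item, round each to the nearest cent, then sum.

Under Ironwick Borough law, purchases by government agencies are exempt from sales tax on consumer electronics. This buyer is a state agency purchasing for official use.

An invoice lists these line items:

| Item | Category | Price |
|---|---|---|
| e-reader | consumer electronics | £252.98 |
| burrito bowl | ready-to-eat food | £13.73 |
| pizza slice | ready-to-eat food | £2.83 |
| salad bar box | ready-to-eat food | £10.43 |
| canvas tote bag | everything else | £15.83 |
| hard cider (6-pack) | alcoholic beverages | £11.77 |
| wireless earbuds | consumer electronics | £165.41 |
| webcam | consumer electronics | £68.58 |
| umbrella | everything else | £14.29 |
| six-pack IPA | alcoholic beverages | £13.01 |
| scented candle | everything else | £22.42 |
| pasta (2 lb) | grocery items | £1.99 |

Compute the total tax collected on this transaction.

£8.22

E-reader £252.98: consumer electronics, buyer-exempt → 0% → £0.00
Burrito bowl £13.73: ready-to-eat food → 8% → £1.10
Pizza slice £2.83: ready-to-eat food → 8% → £0.23
Salad bar box £10.43: ready-to-eat food → 8% → £0.83
Canvas tote bag £15.83: everything else → 7.75% → £1.23
Hard cider (6-pack) £11.77: alcoholic beverages → 8% → £0.94
Wireless earbuds £165.41: consumer electronics, buyer-exempt → 0% → £0.00
Webcam £68.58: consumer electronics, buyer-exempt → 0% → £0.00
Umbrella £14.29: everything else → 7.75% → £1.11
Six-pack IPA £13.01: alcoholic beverages → 8% → £1.04
Scented candle £22.42: everything else → 7.75% → £1.74
Pasta (2 lb) £1.99: grocery items → 0% → £0.00
Total tax = £1.10 + £0.23 + £0.83 + £1.23 + £0.94 + £1.11 + £1.04 + £1.74 = £8.22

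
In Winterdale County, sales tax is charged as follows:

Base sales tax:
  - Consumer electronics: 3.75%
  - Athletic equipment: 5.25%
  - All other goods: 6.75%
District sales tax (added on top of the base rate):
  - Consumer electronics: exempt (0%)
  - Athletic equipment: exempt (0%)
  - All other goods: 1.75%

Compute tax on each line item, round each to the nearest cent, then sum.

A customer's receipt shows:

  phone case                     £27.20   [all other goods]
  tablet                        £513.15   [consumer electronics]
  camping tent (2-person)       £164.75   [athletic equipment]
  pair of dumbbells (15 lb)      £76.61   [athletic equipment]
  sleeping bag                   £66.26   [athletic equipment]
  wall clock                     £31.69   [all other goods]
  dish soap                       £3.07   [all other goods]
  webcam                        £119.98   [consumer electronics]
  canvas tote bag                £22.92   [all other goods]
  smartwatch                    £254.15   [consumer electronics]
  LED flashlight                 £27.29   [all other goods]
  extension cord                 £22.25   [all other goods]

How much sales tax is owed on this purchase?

£60.84

Phone case £27.20: all other goods → 6.75% + 1.75% district = 8.5% → £2.31
Tablet £513.15: consumer electronics → 3.75% + 0% district = 3.75% → £19.24
Camping tent (2-person) £164.75: athletic equipment → 5.25% + 0% district = 5.25% → £8.65
Pair of dumbbells (15 lb) £76.61: athletic equipment → 5.25% + 0% district = 5.25% → £4.02
Sleeping bag £66.26: athletic equipment → 5.25% + 0% district = 5.25% → £3.48
Wall clock £31.69: all other goods → 6.75% + 1.75% district = 8.5% → £2.69
Dish soap £3.07: all other goods → 6.75% + 1.75% district = 8.5% → £0.26
Webcam £119.98: consumer electronics → 3.75% + 0% district = 3.75% → £4.50
Canvas tote bag £22.92: all other goods → 6.75% + 1.75% district = 8.5% → £1.95
Smartwatch £254.15: consumer electronics → 3.75% + 0% district = 3.75% → £9.53
LED flashlight £27.29: all other goods → 6.75% + 1.75% district = 8.5% → £2.32
Extension cord £22.25: all other goods → 6.75% + 1.75% district = 8.5% → £1.89
Total tax = £2.31 + £19.24 + £8.65 + £4.02 + £3.48 + £2.69 + £0.26 + £4.50 + £1.95 + £9.53 + £2.32 + £1.89 = £60.84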